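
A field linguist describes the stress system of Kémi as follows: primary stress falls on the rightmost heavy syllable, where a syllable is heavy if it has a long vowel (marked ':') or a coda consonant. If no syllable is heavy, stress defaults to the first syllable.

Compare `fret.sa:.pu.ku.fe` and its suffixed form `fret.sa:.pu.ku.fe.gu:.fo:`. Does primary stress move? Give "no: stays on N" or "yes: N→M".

Base `fret.sa:.pu.ku.fe` (5 syllables):
  Weights: 1 fret H, 2 sa: H, 3 pu L, 4 ku L, 5 fe L.
  Heavy syllables in the domain: 1, 2. The rightmost is syllable 2 (sa:).
  → primary stress on syllable 2.
Suffixed `fret.sa:.pu.ku.fe.gu:.fo:` (7 syllables):
  Weights: 1 fret H, 2 sa: H, 3 pu L, 4 ku L, 5 fe L, 6 gu: H, 7 fo: H.
  Heavy syllables in the domain: 1, 2, 6, 7. The rightmost is syllable 7 (fo:).
  → primary stress on syllable 7.

yes: 2→7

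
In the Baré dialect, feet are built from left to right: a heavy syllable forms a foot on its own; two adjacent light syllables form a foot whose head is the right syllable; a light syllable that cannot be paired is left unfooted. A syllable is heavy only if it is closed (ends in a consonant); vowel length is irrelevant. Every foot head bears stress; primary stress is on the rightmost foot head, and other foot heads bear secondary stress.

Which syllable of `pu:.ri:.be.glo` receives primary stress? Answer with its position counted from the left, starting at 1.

Weights: 1 pu: L, 2 ri: L, 3 be L, 4 glo L.
Parse left to right (heavy = foot alone; LL = one foot; stranded L unfooted): (pu:.ˈri:) (be.ˈglo).
Foot heads: 2, 4.
Primary stress on the rightmost head = syllable 4.
Primary stress: syllable 4 → pu:.ri:.be.ˈglo.

4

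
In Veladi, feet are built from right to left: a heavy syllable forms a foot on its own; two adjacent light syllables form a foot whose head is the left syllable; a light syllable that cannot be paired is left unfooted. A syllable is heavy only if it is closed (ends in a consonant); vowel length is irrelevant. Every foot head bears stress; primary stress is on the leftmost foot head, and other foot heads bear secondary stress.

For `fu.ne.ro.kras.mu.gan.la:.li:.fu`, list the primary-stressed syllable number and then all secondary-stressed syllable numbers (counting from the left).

primary 2, secondary 4, 6, 8

Weights: 1 fu L, 2 ne L, 3 ro L, 4 kras H, 5 mu L, 6 gan H, 7 la: L, 8 li: L, 9 fu L.
Parse right to left (heavy = foot alone; LL = one foot; stranded L unfooted): fu (ˈne.ro) (ˈkras) mu (ˈgan) la: (ˈli:.fu).
Foot heads: 2, 4, 6, 8.
Primary stress on the leftmost head = syllable 2.
Secondary stress on 4, 6, 8: fu.ˈne.ro.ˌkras.mu.ˌgan.la:.ˌli:.fu.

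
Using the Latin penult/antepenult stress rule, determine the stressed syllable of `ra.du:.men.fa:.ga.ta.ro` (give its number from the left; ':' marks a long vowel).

Classical Latin: stress the penult if heavy (long vowel or closed), else the antepenult.
Weights: 5 ga L, 6 ta L, 7 ro L.
The penult (syllable 6, ta) is light, so stress falls on the antepenult (syllable 5, ga).
Stress on syllable 5: ra.du:.men.fa:.ˈga.ta.ro.

5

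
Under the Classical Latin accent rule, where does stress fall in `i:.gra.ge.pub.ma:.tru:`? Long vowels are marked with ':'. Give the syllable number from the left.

5

Classical Latin: stress the penult if heavy (long vowel or closed), else the antepenult.
Weights: 4 pub H, 5 ma: H, 6 tru: H.
The penult (syllable 5, ma:) is heavy, so it takes stress.
Stress on syllable 5: i:.gra.ge.pub.ˈma:.tru:.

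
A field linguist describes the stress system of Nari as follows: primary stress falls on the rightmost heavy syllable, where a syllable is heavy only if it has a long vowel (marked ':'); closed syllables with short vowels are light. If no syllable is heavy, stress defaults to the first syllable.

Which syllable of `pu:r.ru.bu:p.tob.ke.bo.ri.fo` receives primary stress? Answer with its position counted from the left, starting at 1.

3

Weights: 1 pu:r H, 2 ru L, 3 bu:p H, 4 tob L, 5 ke L, 6 bo L, 7 ri L, 8 fo L.
Heavy syllables in the domain: 1, 3. The rightmost is syllable 3 (bu:p).
Primary stress: syllable 3 → pu:r.ru.ˈbu:p.tob.ke.bo.ri.fo.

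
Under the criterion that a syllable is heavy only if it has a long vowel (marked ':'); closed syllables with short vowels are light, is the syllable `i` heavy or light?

light

`i`: short vowel, open (no coda). Short vowel → light.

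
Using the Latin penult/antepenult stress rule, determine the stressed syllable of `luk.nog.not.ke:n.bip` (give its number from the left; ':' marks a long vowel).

4

Classical Latin: stress the penult if heavy (long vowel or closed), else the antepenult.
Weights: 3 not H, 4 ke:n H, 5 bip H.
The penult (syllable 4, ke:n) is heavy, so it takes stress.
Stress on syllable 4: luk.nog.not.ˈke:n.bip.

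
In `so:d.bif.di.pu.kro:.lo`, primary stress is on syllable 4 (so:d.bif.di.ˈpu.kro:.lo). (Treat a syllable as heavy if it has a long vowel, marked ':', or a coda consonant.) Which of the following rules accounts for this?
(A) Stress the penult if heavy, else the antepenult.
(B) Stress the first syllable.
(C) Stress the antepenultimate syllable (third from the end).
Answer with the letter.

Rule A → syllable 5 (observed: 4).
Rule B → syllable 1 (observed: 4).
Rule C → syllable 4 ✓.

C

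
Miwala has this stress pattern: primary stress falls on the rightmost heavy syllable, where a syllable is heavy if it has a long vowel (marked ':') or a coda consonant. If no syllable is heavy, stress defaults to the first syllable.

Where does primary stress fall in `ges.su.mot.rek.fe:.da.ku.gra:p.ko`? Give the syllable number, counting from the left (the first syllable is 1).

8

Weights: 1 ges H, 2 su L, 3 mot H, 4 rek H, 5 fe: H, 6 da L, 7 ku L, 8 gra:p H, 9 ko L.
Heavy syllables in the domain: 1, 3, 4, 5, 8. The rightmost is syllable 8 (gra:p).
Primary stress: syllable 8 → ges.su.mot.rek.fe:.da.ku.ˈgra:p.ko.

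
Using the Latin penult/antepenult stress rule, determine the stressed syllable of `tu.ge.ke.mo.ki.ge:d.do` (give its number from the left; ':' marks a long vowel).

6

Classical Latin: stress the penult if heavy (long vowel or closed), else the antepenult.
Weights: 5 ki L, 6 ge:d H, 7 do L.
The penult (syllable 6, ge:d) is heavy, so it takes stress.
Stress on syllable 6: tu.ge.ke.mo.ki.ˈge:d.do.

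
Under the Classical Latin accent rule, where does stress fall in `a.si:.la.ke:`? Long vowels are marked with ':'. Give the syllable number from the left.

Classical Latin: stress the penult if heavy (long vowel or closed), else the antepenult.
Weights: 2 si: H, 3 la L, 4 ke: H.
The penult (syllable 3, la) is light, so stress falls on the antepenult (syllable 2, si:).
Stress on syllable 2: a.ˈsi:.la.ke:.

2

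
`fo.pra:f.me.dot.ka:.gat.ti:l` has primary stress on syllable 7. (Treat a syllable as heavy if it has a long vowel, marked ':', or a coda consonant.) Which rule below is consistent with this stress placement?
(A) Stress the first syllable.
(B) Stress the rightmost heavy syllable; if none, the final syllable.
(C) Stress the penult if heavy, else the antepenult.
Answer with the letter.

B

Rule A → syllable 1 (observed: 7).
Rule B → syllable 7 ✓.
Rule C → syllable 6 (observed: 7).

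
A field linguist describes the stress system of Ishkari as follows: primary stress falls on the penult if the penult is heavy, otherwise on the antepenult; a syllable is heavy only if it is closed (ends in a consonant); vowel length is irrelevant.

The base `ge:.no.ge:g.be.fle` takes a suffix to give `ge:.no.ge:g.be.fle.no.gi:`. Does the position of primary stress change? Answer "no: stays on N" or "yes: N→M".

yes: 3→5

Base `ge:.no.ge:g.be.fle` (5 syllables):
  Weights: 3 ge:g H, 4 be L, 5 fle L.
  The penult (syllable 4, be) is light, so stress falls on the antepenult (syllable 3, ge:g).
  → primary stress on syllable 3.
Suffixed `ge:.no.ge:g.be.fle.no.gi:` (7 syllables):
  Weights: 5 fle L, 6 no L, 7 gi: L.
  The penult (syllable 6, no) is light, so stress falls on the antepenult (syllable 5, fle).
  → primary stress on syllable 5.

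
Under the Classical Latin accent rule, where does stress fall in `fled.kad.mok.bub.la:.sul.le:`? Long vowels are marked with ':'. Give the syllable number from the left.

Classical Latin: stress the penult if heavy (long vowel or closed), else the antepenult.
Weights: 5 la: H, 6 sul H, 7 le: H.
The penult (syllable 6, sul) is heavy, so it takes stress.
Stress on syllable 6: fled.kad.mok.bub.la:.ˈsul.le:.

6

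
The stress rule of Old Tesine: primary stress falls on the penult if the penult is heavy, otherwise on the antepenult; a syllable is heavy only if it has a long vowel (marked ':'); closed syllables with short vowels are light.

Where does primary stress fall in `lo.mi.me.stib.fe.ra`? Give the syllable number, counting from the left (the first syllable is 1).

Weights: 4 stib L, 5 fe L, 6 ra L.
The penult (syllable 5, fe) is light, so stress falls on the antepenult (syllable 4, stib).
Primary stress: syllable 4 → lo.mi.me.ˈstib.fe.ra.

4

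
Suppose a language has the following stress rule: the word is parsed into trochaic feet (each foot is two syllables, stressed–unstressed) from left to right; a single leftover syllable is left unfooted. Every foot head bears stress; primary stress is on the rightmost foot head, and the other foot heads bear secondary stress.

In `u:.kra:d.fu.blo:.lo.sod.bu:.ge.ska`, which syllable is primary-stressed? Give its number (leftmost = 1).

Parse left to right into trochaic (ˈσσ) feet: (ˈu:.kra:d) (ˈfu.blo:) (ˈlo.sod) (ˈbu:.ge) ska. Syllable 9 is left unfooted.
Foot heads (stressed positions): 1, 3, 5, 7.
End Rule Rightmost: primary stress on the rightmost head = syllable 7.
Primary stress: syllable 7 → u:.kra:d.fu.blo:.lo.sod.ˈbu:.ge.ska.

7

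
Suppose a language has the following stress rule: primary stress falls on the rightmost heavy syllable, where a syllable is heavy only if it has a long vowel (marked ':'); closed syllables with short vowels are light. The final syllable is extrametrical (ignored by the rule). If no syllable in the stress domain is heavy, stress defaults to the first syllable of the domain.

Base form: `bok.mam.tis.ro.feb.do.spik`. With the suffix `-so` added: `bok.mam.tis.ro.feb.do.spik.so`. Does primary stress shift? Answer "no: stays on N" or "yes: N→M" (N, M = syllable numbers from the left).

Base `bok.mam.tis.ro.feb.do.spik` (7 syllables):
  The final syllable (7, spik) is extrametrical; the stress domain is syllables 1–6.
  Weights: 1 bok L, 2 mam L, 3 tis L, 4 ro L, 5 feb L, 6 do L.
  No heavy syllable in the domain; default to the first syllable of the domain = syllable 1.
  → primary stress on syllable 1.
Suffixed `bok.mam.tis.ro.feb.do.spik.so` (8 syllables):
  The final syllable (8, so) is extrametrical; the stress domain is syllables 1–7.
  Weights: 1 bok L, 2 mam L, 3 tis L, 4 ro L, 5 feb L, 6 do L, 7 spik L.
  No heavy syllable in the domain; default to the first syllable of the domain = syllable 1.
  → primary stress on syllable 1.

no: stays on 1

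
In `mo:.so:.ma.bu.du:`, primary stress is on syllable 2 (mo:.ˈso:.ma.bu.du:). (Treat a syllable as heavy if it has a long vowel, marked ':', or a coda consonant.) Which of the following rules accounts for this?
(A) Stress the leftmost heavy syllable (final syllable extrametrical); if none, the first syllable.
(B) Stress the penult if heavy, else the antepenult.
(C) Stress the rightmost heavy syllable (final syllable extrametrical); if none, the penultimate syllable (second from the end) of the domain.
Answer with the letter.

C

Rule A → syllable 1 (observed: 2).
Rule B → syllable 3 (observed: 2).
Rule C → syllable 2 ✓.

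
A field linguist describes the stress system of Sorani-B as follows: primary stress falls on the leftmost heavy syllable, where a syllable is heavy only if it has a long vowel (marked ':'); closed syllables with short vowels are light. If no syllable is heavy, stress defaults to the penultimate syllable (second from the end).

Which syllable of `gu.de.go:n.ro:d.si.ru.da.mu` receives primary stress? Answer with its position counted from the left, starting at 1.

3

Weights: 1 gu L, 2 de L, 3 go:n H, 4 ro:d H, 5 si L, 6 ru L, 7 da L, 8 mu L.
Heavy syllables in the domain: 3, 4. The leftmost is syllable 3 (go:n).
Primary stress: syllable 3 → gu.de.ˈgo:n.ro:d.si.ru.da.mu.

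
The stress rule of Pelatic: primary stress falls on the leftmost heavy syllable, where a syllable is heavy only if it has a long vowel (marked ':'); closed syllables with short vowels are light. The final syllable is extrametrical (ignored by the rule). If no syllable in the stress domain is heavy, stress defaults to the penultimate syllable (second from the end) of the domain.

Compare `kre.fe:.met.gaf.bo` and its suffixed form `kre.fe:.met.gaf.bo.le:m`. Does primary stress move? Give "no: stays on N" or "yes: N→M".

Base `kre.fe:.met.gaf.bo` (5 syllables):
  The final syllable (5, bo) is extrametrical; the stress domain is syllables 1–4.
  Weights: 1 kre L, 2 fe: H, 3 met L, 4 gaf L.
  Heavy syllables in the domain: 2. The leftmost is syllable 2 (fe:).
  → primary stress on syllable 2.
Suffixed `kre.fe:.met.gaf.bo.le:m` (6 syllables):
  The final syllable (6, le:m) is extrametrical; the stress domain is syllables 1–5.
  Weights: 1 kre L, 2 fe: H, 3 met L, 4 gaf L, 5 bo L.
  Heavy syllables in the domain: 2. The leftmost is syllable 2 (fe:).
  → primary stress on syllable 2.

no: stays on 2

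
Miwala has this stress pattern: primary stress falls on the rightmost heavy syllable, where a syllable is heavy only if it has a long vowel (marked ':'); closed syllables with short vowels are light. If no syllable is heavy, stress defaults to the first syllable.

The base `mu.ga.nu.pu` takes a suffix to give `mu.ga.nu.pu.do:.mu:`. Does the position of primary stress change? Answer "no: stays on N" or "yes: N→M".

Base `mu.ga.nu.pu` (4 syllables):
  Weights: 1 mu L, 2 ga L, 3 nu L, 4 pu L.
  No heavy syllable in the domain; default to the first syllable = syllable 1.
  → primary stress on syllable 1.
Suffixed `mu.ga.nu.pu.do:.mu:` (6 syllables):
  Weights: 1 mu L, 2 ga L, 3 nu L, 4 pu L, 5 do: H, 6 mu: H.
  Heavy syllables in the domain: 5, 6. The rightmost is syllable 6 (mu:).
  → primary stress on syllable 6.

yes: 1→6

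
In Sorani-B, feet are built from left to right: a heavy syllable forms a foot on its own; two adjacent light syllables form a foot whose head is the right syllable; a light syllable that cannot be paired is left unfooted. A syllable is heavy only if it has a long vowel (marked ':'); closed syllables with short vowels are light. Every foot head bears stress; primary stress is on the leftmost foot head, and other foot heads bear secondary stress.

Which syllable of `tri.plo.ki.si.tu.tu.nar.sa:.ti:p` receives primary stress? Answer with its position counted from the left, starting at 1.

Weights: 1 tri L, 2 plo L, 3 ki L, 4 si L, 5 tu L, 6 tu L, 7 nar L, 8 sa: H, 9 ti:p H.
Parse left to right (heavy = foot alone; LL = one foot; stranded L unfooted): (tri.ˈplo) (ki.ˈsi) (tu.ˈtu) nar (ˈsa:) (ˈti:p).
Foot heads: 2, 4, 6, 8, 9.
Primary stress on the leftmost head = syllable 2.
Primary stress: syllable 2 → tri.ˈplo.ki.si.tu.tu.nar.sa:.ti:p.

2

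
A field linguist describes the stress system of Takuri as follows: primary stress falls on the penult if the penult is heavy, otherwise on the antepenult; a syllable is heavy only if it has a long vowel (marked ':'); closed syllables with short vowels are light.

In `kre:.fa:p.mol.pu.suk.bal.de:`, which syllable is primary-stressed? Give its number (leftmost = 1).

Weights: 5 suk L, 6 bal L, 7 de: H.
The penult (syllable 6, bal) is light, so stress falls on the antepenult (syllable 5, suk).
Primary stress: syllable 5 → kre:.fa:p.mol.pu.ˈsuk.bal.de:.

5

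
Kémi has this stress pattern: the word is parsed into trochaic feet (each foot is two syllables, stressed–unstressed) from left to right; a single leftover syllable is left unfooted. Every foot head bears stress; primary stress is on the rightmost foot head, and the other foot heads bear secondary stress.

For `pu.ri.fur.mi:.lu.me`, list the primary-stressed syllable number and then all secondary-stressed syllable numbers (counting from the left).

Parse left to right into trochaic (ˈσσ) feet: (ˈpu.ri) (ˈfur.mi:) (ˈlu.me).
Foot heads (stressed positions): 1, 3, 5.
End Rule Rightmost: primary stress on the rightmost head = syllable 5.
Secondary stress on 1, 3: ˌpu.ri.ˌfur.mi:.ˈlu.me.

primary 5, secondary 1, 3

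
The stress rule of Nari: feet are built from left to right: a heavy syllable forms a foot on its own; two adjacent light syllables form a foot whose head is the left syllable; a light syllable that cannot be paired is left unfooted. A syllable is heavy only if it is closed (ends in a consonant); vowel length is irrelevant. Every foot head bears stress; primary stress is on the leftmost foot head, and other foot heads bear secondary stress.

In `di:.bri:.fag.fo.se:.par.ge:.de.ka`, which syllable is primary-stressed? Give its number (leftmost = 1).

1

Weights: 1 di: L, 2 bri: L, 3 fag H, 4 fo L, 5 se: L, 6 par H, 7 ge: L, 8 de L, 9 ka L.
Parse left to right (heavy = foot alone; LL = one foot; stranded L unfooted): (ˈdi:.bri:) (ˈfag) (ˈfo.se:) (ˈpar) (ˈge:.de) ka.
Foot heads: 1, 3, 4, 6, 7.
Primary stress on the leftmost head = syllable 1.
Primary stress: syllable 1 → ˈdi:.bri:.fag.fo.se:.par.ge:.de.ka.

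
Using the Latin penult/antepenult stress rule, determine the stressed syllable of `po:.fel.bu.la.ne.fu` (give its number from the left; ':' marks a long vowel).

4

Classical Latin: stress the penult if heavy (long vowel or closed), else the antepenult.
Weights: 4 la L, 5 ne L, 6 fu L.
The penult (syllable 5, ne) is light, so stress falls on the antepenult (syllable 4, la).
Stress on syllable 4: po:.fel.bu.ˈla.ne.fu.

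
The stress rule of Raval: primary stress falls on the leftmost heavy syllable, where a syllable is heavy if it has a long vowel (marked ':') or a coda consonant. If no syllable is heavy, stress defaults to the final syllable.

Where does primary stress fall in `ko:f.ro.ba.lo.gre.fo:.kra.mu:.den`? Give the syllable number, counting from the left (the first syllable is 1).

1

Weights: 1 ko:f H, 2 ro L, 3 ba L, 4 lo L, 5 gre L, 6 fo: H, 7 kra L, 8 mu: H, 9 den H.
Heavy syllables in the domain: 1, 6, 8, 9. The leftmost is syllable 1 (ko:f).
Primary stress: syllable 1 → ˈko:f.ro.ba.lo.gre.fo:.kra.mu:.den.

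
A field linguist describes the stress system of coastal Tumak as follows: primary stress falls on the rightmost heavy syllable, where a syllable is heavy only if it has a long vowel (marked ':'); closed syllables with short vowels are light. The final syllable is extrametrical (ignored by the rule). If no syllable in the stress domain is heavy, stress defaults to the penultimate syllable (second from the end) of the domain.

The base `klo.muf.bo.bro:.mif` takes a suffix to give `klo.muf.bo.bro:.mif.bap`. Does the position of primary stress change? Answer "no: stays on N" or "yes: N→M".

no: stays on 4

Base `klo.muf.bo.bro:.mif` (5 syllables):
  The final syllable (5, mif) is extrametrical; the stress domain is syllables 1–4.
  Weights: 1 klo L, 2 muf L, 3 bo L, 4 bro: H.
  Heavy syllables in the domain: 4. The rightmost is syllable 4 (bro:).
  → primary stress on syllable 4.
Suffixed `klo.muf.bo.bro:.mif.bap` (6 syllables):
  The final syllable (6, bap) is extrametrical; the stress domain is syllables 1–5.
  Weights: 1 klo L, 2 muf L, 3 bo L, 4 bro: H, 5 mif L.
  Heavy syllables in the domain: 4. The rightmost is syllable 4 (bro:).
  → primary stress on syllable 4.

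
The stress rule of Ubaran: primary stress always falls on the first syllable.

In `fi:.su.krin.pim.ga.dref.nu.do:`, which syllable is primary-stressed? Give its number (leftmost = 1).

The word has 8 syllables; the first syllable is syllable 1 (fi:).
Primary stress: syllable 1 → ˈfi:.su.krin.pim.ga.dref.nu.do:.

1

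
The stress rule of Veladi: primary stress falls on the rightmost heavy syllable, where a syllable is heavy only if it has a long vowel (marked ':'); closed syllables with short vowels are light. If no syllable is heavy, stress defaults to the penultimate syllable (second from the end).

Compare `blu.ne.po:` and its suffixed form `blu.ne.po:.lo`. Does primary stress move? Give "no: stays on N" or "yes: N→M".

no: stays on 3

Base `blu.ne.po:` (3 syllables):
  Weights: 1 blu L, 2 ne L, 3 po: H.
  Heavy syllables in the domain: 3. The rightmost is syllable 3 (po:).
  → primary stress on syllable 3.
Suffixed `blu.ne.po:.lo` (4 syllables):
  Weights: 1 blu L, 2 ne L, 3 po: H, 4 lo L.
  Heavy syllables in the domain: 3. The rightmost is syllable 3 (po:).
  → primary stress on syllable 3.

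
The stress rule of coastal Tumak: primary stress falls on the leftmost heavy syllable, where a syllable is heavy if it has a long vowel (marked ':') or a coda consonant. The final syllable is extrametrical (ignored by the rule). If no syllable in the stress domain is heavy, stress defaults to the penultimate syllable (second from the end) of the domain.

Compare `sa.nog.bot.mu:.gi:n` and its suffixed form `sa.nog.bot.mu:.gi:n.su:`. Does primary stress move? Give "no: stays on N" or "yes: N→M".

Base `sa.nog.bot.mu:.gi:n` (5 syllables):
  The final syllable (5, gi:n) is extrametrical; the stress domain is syllables 1–4.
  Weights: 1 sa L, 2 nog H, 3 bot H, 4 mu: H.
  Heavy syllables in the domain: 2, 3, 4. The leftmost is syllable 2 (nog).
  → primary stress on syllable 2.
Suffixed `sa.nog.bot.mu:.gi:n.su:` (6 syllables):
  The final syllable (6, su:) is extrametrical; the stress domain is syllables 1–5.
  Weights: 1 sa L, 2 nog H, 3 bot H, 4 mu: H, 5 gi:n H.
  Heavy syllables in the domain: 2, 3, 4, 5. The leftmost is syllable 2 (nog).
  → primary stress on syllable 2.

no: stays on 2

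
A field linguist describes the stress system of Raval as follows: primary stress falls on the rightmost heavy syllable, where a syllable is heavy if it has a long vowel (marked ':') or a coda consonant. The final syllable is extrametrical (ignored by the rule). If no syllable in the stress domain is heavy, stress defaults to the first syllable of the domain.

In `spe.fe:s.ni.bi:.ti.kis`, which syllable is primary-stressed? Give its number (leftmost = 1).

The final syllable (6, kis) is extrametrical; the stress domain is syllables 1–5.
Weights: 1 spe L, 2 fe:s H, 3 ni L, 4 bi: H, 5 ti L.
Heavy syllables in the domain: 2, 4. The rightmost is syllable 4 (bi:).
Primary stress: syllable 4 → spe.fe:s.ni.ˈbi:.ti.kis.

4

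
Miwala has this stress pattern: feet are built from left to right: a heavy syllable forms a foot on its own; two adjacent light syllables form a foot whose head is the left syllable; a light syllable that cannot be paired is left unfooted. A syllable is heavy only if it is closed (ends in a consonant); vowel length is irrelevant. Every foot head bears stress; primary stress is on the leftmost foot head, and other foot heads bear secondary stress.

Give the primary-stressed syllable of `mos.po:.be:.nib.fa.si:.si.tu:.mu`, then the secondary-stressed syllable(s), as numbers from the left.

Weights: 1 mos H, 2 po: L, 3 be: L, 4 nib H, 5 fa L, 6 si: L, 7 si L, 8 tu: L, 9 mu L.
Parse left to right (heavy = foot alone; LL = one foot; stranded L unfooted): (ˈmos) (ˈpo:.be:) (ˈnib) (ˈfa.si:) (ˈsi.tu:) mu.
Foot heads: 1, 2, 4, 5, 7.
Primary stress on the leftmost head = syllable 1.
Secondary stress on 2, 4, 5, 7: ˈmos.ˌpo:.be:.ˌnib.ˌfa.si:.ˌsi.tu:.mu.

primary 1, secondary 2, 4, 5, 7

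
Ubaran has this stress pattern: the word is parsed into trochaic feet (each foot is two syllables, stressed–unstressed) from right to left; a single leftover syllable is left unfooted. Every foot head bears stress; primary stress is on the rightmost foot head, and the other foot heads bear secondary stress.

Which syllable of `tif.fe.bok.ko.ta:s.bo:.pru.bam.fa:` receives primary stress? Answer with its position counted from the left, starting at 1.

8

Parse right to left into trochaic (ˈσσ) feet: tif (ˈfe.bok) (ˈko.ta:s) (ˈbo:.pru) (ˈbam.fa:). Syllable 1 is left unfooted.
Foot heads (stressed positions): 2, 4, 6, 8.
End Rule Rightmost: primary stress on the rightmost head = syllable 8.
Primary stress: syllable 8 → tif.fe.bok.ko.ta:s.bo:.pru.ˈbam.fa:.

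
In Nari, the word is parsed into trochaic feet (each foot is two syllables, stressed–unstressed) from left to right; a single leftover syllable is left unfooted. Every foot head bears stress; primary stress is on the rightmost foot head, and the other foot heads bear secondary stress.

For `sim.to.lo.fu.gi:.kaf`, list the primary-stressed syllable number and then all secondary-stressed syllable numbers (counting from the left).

primary 5, secondary 1, 3

Parse left to right into trochaic (ˈσσ) feet: (ˈsim.to) (ˈlo.fu) (ˈgi:.kaf).
Foot heads (stressed positions): 1, 3, 5.
End Rule Rightmost: primary stress on the rightmost head = syllable 5.
Secondary stress on 1, 3: ˌsim.to.ˌlo.fu.ˈgi:.kaf.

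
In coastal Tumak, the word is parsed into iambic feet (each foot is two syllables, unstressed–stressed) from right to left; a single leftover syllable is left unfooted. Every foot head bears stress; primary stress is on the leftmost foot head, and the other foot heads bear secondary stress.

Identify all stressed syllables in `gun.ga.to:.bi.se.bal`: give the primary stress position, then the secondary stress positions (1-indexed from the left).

Parse right to left into iambic (σˈσ) feet: (gun.ˈga) (to:.ˈbi) (se.ˈbal).
Foot heads (stressed positions): 2, 4, 6.
End Rule Leftmost: primary stress on the leftmost head = syllable 2.
Secondary stress on 4, 6: gun.ˈga.to:.ˌbi.se.ˌbal.

primary 2, secondary 4, 6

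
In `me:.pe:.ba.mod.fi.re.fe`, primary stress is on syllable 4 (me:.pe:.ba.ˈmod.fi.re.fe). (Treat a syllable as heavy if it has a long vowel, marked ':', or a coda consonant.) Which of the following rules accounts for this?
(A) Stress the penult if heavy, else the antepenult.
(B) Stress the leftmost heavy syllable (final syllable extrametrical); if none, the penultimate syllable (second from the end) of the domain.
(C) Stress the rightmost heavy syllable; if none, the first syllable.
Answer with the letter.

C

Rule A → syllable 5 (observed: 4).
Rule B → syllable 1 (observed: 4).
Rule C → syllable 4 ✓.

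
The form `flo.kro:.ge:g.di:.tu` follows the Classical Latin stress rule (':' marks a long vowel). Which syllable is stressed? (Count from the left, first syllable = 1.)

4

Classical Latin: stress the penult if heavy (long vowel or closed), else the antepenult.
Weights: 3 ge:g H, 4 di: H, 5 tu L.
The penult (syllable 4, di:) is heavy, so it takes stress.
Stress on syllable 4: flo.kro:.ge:g.ˈdi:.tu.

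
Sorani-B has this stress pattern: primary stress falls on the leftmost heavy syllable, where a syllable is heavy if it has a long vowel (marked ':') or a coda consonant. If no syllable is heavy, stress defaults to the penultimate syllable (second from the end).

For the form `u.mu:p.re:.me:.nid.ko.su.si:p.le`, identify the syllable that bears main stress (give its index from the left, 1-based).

2

Weights: 1 u L, 2 mu:p H, 3 re: H, 4 me: H, 5 nid H, 6 ko L, 7 su L, 8 si:p H, 9 le L.
Heavy syllables in the domain: 2, 3, 4, 5, 8. The leftmost is syllable 2 (mu:p).
Primary stress: syllable 2 → u.ˈmu:p.re:.me:.nid.ko.su.si:p.le.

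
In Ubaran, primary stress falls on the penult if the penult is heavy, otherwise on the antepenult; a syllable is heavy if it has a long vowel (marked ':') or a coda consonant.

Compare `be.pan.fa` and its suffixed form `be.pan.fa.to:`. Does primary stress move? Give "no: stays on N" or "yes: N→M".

no: stays on 2

Base `be.pan.fa` (3 syllables):
  Weights: 1 be L, 2 pan H, 3 fa L.
  The penult (syllable 2, pan) is heavy, so it takes stress.
  → primary stress on syllable 2.
Suffixed `be.pan.fa.to:` (4 syllables):
  Weights: 2 pan H, 3 fa L, 4 to: H.
  The penult (syllable 3, fa) is light, so stress falls on the antepenult (syllable 2, pan).
  → primary stress on syllable 2.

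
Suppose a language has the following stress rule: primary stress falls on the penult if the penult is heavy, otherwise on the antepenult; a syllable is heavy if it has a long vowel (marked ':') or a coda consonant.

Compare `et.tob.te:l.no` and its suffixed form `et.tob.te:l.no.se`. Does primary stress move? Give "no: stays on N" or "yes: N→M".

Base `et.tob.te:l.no` (4 syllables):
  Weights: 2 tob H, 3 te:l H, 4 no L.
  The penult (syllable 3, te:l) is heavy, so it takes stress.
  → primary stress on syllable 3.
Suffixed `et.tob.te:l.no.se` (5 syllables):
  Weights: 3 te:l H, 4 no L, 5 se L.
  The penult (syllable 4, no) is light, so stress falls on the antepenult (syllable 3, te:l).
  → primary stress on syllable 3.

no: stays on 3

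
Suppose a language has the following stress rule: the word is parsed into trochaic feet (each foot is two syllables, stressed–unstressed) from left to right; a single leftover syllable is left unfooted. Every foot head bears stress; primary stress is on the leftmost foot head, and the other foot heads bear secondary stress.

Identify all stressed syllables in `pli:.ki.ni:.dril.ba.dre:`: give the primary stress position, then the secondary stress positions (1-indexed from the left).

primary 1, secondary 3, 5

Parse left to right into trochaic (ˈσσ) feet: (ˈpli:.ki) (ˈni:.dril) (ˈba.dre:).
Foot heads (stressed positions): 1, 3, 5.
End Rule Leftmost: primary stress on the leftmost head = syllable 1.
Secondary stress on 3, 5: ˈpli:.ki.ˌni:.dril.ˌba.dre:.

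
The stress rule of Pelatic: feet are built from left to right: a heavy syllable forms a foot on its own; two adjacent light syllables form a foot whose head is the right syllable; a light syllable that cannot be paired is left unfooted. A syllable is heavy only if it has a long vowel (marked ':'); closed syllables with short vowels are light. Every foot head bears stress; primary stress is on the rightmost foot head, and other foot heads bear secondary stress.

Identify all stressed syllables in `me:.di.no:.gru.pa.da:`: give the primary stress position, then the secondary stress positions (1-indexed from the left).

primary 6, secondary 1, 3, 5

Weights: 1 me: H, 2 di L, 3 no: H, 4 gru L, 5 pa L, 6 da: H.
Parse left to right (heavy = foot alone; LL = one foot; stranded L unfooted): (ˈme:) di (ˈno:) (gru.ˈpa) (ˈda:).
Foot heads: 1, 3, 5, 6.
Primary stress on the rightmost head = syllable 6.
Secondary stress on 1, 3, 5: ˌme:.di.ˌno:.gru.ˌpa.ˈda:.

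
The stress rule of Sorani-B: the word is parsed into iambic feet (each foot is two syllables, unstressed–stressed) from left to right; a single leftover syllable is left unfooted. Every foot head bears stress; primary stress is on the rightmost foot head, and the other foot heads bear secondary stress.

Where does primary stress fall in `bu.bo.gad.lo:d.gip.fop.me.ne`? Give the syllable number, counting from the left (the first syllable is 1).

Parse left to right into iambic (σˈσ) feet: (bu.ˈbo) (gad.ˈlo:d) (gip.ˈfop) (me.ˈne).
Foot heads (stressed positions): 2, 4, 6, 8.
End Rule Rightmost: primary stress on the rightmost head = syllable 8.
Primary stress: syllable 8 → bu.bo.gad.lo:d.gip.fop.me.ˈne.

8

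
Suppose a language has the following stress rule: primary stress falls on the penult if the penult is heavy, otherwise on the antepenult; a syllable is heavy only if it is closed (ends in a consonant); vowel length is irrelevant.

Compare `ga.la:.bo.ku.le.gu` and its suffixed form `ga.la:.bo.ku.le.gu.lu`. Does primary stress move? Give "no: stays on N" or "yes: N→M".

yes: 4→5

Base `ga.la:.bo.ku.le.gu` (6 syllables):
  Weights: 4 ku L, 5 le L, 6 gu L.
  The penult (syllable 5, le) is light, so stress falls on the antepenult (syllable 4, ku).
  → primary stress on syllable 4.
Suffixed `ga.la:.bo.ku.le.gu.lu` (7 syllables):
  Weights: 5 le L, 6 gu L, 7 lu L.
  The penult (syllable 6, gu) is light, so stress falls on the antepenult (syllable 5, le).
  → primary stress on syllable 5.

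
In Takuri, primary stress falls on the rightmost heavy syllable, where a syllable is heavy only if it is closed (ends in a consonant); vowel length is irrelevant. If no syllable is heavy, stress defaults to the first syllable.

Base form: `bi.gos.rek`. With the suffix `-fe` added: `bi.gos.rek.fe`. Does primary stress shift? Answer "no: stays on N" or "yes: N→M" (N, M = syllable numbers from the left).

Base `bi.gos.rek` (3 syllables):
  Weights: 1 bi L, 2 gos H, 3 rek H.
  Heavy syllables in the domain: 2, 3. The rightmost is syllable 3 (rek).
  → primary stress on syllable 3.
Suffixed `bi.gos.rek.fe` (4 syllables):
  Weights: 1 bi L, 2 gos H, 3 rek H, 4 fe L.
  Heavy syllables in the domain: 2, 3. The rightmost is syllable 3 (rek).
  → primary stress on syllable 3.

no: stays on 3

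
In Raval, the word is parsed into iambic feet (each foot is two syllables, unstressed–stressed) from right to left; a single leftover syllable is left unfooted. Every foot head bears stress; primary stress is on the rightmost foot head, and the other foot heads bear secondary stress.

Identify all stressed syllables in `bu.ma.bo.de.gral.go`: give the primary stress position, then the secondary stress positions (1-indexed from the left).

Parse right to left into iambic (σˈσ) feet: (bu.ˈma) (bo.ˈde) (gral.ˈgo).
Foot heads (stressed positions): 2, 4, 6.
End Rule Rightmost: primary stress on the rightmost head = syllable 6.
Secondary stress on 2, 4: bu.ˌma.bo.ˌde.gral.ˈgo.

primary 6, secondary 2, 4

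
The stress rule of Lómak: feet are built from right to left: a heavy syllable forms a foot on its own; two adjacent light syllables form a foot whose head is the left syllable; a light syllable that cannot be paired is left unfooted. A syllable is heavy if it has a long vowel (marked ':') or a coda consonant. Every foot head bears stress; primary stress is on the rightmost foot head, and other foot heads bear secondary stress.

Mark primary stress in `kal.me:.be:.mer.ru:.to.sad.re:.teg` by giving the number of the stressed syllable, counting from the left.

Weights: 1 kal H, 2 me: H, 3 be: H, 4 mer H, 5 ru: H, 6 to L, 7 sad H, 8 re: H, 9 teg H.
Parse right to left (heavy = foot alone; LL = one foot; stranded L unfooted): (ˈkal) (ˈme:) (ˈbe:) (ˈmer) (ˈru:) to (ˈsad) (ˈre:) (ˈteg).
Foot heads: 1, 2, 3, 4, 5, 7, 8, 9.
Primary stress on the rightmost head = syllable 9.
Primary stress: syllable 9 → kal.me:.be:.mer.ru:.to.sad.re:.ˈteg.

9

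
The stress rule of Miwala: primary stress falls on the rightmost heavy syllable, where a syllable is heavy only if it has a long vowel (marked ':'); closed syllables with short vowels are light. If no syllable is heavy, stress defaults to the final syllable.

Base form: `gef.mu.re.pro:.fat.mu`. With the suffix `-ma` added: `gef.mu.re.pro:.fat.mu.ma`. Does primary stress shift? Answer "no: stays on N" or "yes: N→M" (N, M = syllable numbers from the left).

no: stays on 4

Base `gef.mu.re.pro:.fat.mu` (6 syllables):
  Weights: 1 gef L, 2 mu L, 3 re L, 4 pro: H, 5 fat L, 6 mu L.
  Heavy syllables in the domain: 4. The rightmost is syllable 4 (pro:).
  → primary stress on syllable 4.
Suffixed `gef.mu.re.pro:.fat.mu.ma` (7 syllables):
  Weights: 1 gef L, 2 mu L, 3 re L, 4 pro: H, 5 fat L, 6 mu L, 7 ma L.
  Heavy syllables in the domain: 4. The rightmost is syllable 4 (pro:).
  → primary stress on syllable 4.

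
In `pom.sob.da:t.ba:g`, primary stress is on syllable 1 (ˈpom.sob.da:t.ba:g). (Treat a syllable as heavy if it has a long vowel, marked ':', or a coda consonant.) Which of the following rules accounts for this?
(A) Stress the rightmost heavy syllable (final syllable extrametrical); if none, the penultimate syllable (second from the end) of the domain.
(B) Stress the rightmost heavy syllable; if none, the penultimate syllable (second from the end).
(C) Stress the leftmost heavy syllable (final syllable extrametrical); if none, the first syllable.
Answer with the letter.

C

Rule A → syllable 3 (observed: 1).
Rule B → syllable 4 (observed: 1).
Rule C → syllable 1 ✓.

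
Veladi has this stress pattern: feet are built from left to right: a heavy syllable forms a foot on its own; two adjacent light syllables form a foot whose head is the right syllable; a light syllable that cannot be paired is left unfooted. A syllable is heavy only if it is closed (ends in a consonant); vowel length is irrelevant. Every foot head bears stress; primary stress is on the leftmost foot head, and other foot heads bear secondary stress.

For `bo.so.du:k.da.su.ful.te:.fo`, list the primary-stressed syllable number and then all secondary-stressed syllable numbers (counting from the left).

primary 2, secondary 3, 5, 6, 8

Weights: 1 bo L, 2 so L, 3 du:k H, 4 da L, 5 su L, 6 ful H, 7 te: L, 8 fo L.
Parse left to right (heavy = foot alone; LL = one foot; stranded L unfooted): (bo.ˈso) (ˈdu:k) (da.ˈsu) (ˈful) (te:.ˈfo).
Foot heads: 2, 3, 5, 6, 8.
Primary stress on the leftmost head = syllable 2.
Secondary stress on 3, 5, 6, 8: bo.ˈso.ˌdu:k.da.ˌsu.ˌful.te:.ˌfo.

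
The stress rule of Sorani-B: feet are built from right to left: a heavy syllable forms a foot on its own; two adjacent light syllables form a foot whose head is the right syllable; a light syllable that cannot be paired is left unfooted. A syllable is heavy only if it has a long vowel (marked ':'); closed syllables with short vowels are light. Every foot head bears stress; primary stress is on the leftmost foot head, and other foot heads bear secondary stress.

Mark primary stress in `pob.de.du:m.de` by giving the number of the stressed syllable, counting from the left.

Weights: 1 pob L, 2 de L, 3 du:m H, 4 de L.
Parse right to left (heavy = foot alone; LL = one foot; stranded L unfooted): (pob.ˈde) (ˈdu:m) de.
Foot heads: 2, 3.
Primary stress on the leftmost head = syllable 2.
Primary stress: syllable 2 → pob.ˈde.du:m.de.

2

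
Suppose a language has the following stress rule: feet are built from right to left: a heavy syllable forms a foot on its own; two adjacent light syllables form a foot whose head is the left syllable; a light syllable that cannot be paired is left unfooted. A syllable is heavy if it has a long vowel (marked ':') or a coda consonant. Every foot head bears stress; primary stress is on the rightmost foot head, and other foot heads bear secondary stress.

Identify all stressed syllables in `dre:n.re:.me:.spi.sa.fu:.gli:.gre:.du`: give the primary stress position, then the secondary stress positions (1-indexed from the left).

Weights: 1 dre:n H, 2 re: H, 3 me: H, 4 spi L, 5 sa L, 6 fu: H, 7 gli: H, 8 gre: H, 9 du L.
Parse right to left (heavy = foot alone; LL = one foot; stranded L unfooted): (ˈdre:n) (ˈre:) (ˈme:) (ˈspi.sa) (ˈfu:) (ˈgli:) (ˈgre:) du.
Foot heads: 1, 2, 3, 4, 6, 7, 8.
Primary stress on the rightmost head = syllable 8.
Secondary stress on 1, 2, 3, 4, 6, 7: ˌdre:n.ˌre:.ˌme:.ˌspi.sa.ˌfu:.ˌgli:.ˈgre:.du.

primary 8, secondary 1, 2, 3, 4, 6, 7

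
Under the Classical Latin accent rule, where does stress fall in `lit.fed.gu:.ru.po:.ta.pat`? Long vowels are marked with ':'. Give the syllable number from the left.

5

Classical Latin: stress the penult if heavy (long vowel or closed), else the antepenult.
Weights: 5 po: H, 6 ta L, 7 pat H.
The penult (syllable 6, ta) is light, so stress falls on the antepenult (syllable 5, po:).
Stress on syllable 5: lit.fed.gu:.ru.ˈpo:.ta.pat.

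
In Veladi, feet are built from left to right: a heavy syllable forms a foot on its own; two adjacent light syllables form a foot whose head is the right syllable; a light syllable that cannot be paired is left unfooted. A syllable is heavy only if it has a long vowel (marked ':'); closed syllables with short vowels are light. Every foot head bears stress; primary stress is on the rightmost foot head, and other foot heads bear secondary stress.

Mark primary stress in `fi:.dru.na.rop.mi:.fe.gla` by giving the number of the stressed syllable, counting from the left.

7

Weights: 1 fi: H, 2 dru L, 3 na L, 4 rop L, 5 mi: H, 6 fe L, 7 gla L.
Parse left to right (heavy = foot alone; LL = one foot; stranded L unfooted): (ˈfi:) (dru.ˈna) rop (ˈmi:) (fe.ˈgla).
Foot heads: 1, 3, 5, 7.
Primary stress on the rightmost head = syllable 7.
Primary stress: syllable 7 → fi:.dru.na.rop.mi:.fe.ˈgla.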